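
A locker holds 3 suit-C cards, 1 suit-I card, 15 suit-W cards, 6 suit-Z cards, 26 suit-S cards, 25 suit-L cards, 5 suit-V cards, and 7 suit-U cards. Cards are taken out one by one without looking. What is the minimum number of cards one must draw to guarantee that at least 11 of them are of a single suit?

By pigeonhole, the 8 suits are the holes; the cards drawn are the pigeons.
To avoid 11 of any one suit, the worst case takes at most 10 of each suit, or every card of a suit that has fewer than 10.
That gives 3 + 1 + 10 + 6 + 10 + 10 + 5 + 7 = 52 cards with no suit reaching 11.
The next card forces some suit to 11, so 52 + 1 = 53.

53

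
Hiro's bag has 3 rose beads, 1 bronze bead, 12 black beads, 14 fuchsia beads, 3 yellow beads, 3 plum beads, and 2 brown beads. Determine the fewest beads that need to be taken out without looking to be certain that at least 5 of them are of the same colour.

By the pigeonhole principle, the 7 colours are the holes; the beads drawn are the pigeons.
To avoid 5 of any one colour, the worst case takes at most 4 of each colour, or every bead of a colour that has fewer than 4.
That gives 3 + 1 + 4 + 4 + 3 + 3 + 2 = 20 beads with no colour reaching 5.
The next bead forces some colour to 5, so 20 + 1 = 21.

21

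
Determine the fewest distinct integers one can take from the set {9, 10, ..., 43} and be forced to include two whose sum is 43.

Two chosen integers sum to 43 exactly when both halves of some pair {x, 43−x} with 9 ≤ x ≤ 43−x ≤ 34 are chosen — 13 such pairs.
The remaining 9 elements (those with no distinct partner in range) can never complete a 43-sum, so the worst case takes all of them and one from each pair: 9 + 13 = 22.
By the pigeonhole principle, the 23rd integer has to be the second member of some pair, so 22 + 1 = 23.

23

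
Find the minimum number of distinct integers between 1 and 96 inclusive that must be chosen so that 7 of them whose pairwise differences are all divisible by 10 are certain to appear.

61

Integers whose pairwise differences are multiples of 10 are exactly those sharing a remainder mod 10. The 10 residue classes mod 10 are the pigeonholes.
With 60 integers one could put 6 in each residue class and have no class reach 7.
The 61st integer pushes some class to 7, so 10·6 + 1 = 61.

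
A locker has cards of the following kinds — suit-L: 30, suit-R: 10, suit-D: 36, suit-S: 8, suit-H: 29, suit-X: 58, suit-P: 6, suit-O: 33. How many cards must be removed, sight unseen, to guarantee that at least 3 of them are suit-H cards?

184

In the worst case for collecting suit-H cards, every non-suit-H card comes out first.
There are 30 + 10 + 36 + 8 + 58 + 6 + 33 = 181 non-suit-H cards altogether.
After those, each further card must be suit-H, so 181 + 3 = 184 draws guarantee 3 suit-H cards.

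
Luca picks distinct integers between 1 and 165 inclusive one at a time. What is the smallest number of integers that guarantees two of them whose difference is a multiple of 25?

Integers whose pairwise differences are multiples of 25 are exactly those sharing a remainder mod 25. By pigeonhole, the 25 residue classes mod 25 are the pigeonholes.
With 25 integers one could put 1 in each residue class and have no class reach 2.
The 26th integer pushes some class to 2, so 25·1 + 1 = 26.

26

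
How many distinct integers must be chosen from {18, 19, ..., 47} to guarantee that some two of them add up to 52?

23

A set avoiding the sum 52 can contain at most one of each pair {x, 52−x}, plus the 14 elements whose complement lies outside the range or equal to its own complement.
The integers 26, …, 47 (22 of them) are such a set: any two sum to at least 26+27 = 53 > 52.
Any 23rd integer completes one of the 8 pairs, so 23 choices force a sum of 52.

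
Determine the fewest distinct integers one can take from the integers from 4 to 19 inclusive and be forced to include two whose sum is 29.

12

Two chosen integers sum to 29 exactly when both halves of some pair {x, 29−x} with 10 ≤ x ≤ 29−x ≤ 19 are chosen — 5 such pairs.
The remaining 6 elements (those with no distinct partner in range) can never complete a 29-sum, so the worst case takes all of them and one from each pair: 6 + 5 = 11.
Pigeonhole: the 12th integer has to be the second member of some pair, so 11 + 1 = 12.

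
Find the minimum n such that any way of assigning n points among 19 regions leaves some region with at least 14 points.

With 247 points one could put exactly 13 in each of the 19 regions, and no region would reach 14.
One more point must land in a region that already has 13, giving it 14.
So 19 × 13 + 1 = 248 points are required.

248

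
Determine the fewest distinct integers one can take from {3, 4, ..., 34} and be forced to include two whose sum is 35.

18

Two chosen integers sum to 35 exactly when both halves of some pair {x, 35−x} with 3 ≤ x ≤ 35−x ≤ 32 are chosen — 15 such pairs.
The remaining 2 elements (those with no distinct partner in range) can never complete a 35-sum, so the worst case takes all of them and one from each pair: 2 + 15 = 17.
The 18th integer has to be the second member of some pair, so 17 + 1 = 18.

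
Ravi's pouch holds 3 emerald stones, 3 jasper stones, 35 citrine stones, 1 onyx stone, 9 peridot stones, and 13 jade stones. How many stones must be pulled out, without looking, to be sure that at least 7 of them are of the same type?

Put each drawn stone into a box by type. The largest draw with every box below 7 takes min(count, 6) from each type; types with fewer than 6 contribute all they have.
Σ min(cᵢ, 6) = 3 + 3 + 6 + 1 + 6 + 6 = 25.
Draw number 25 + 1 = 26 must push one box to 7.

26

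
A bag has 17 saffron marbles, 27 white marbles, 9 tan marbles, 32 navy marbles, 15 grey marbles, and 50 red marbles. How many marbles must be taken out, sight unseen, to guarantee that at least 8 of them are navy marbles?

In the worst case for collecting navy marbles, every non-navy marble comes out first.
There are 17 + 27 + 9 + 15 + 50 = 118 non-navy marbles altogether.
After those, each further marble must be navy, so 118 + 8 = 126 draws guarantee 8 navy marbles.

126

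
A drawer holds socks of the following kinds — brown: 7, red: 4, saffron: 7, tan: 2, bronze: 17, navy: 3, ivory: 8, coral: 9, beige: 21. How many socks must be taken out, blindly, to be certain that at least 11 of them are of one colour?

61

By the pigeonhole principle, the 9 colours are the holes; the socks drawn are the pigeons.
To avoid 11 of any one colour, the worst case takes at most 10 of each colour, or every sock of a colour that has fewer than 10.
That gives 7 + 4 + 7 + 2 + 10 + 3 + 8 + 9 + 10 = 60 socks with no colour reaching 11.
The next sock forces some colour to 11, so 60 + 1 = 61.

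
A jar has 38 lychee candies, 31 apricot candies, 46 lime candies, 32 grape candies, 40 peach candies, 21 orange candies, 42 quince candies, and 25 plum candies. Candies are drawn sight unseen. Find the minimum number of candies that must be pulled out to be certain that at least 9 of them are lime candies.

238

In the worst case for collecting lime candies, every non-lime candy comes out first.
There are 38 + 31 + 32 + 40 + 21 + 42 + 25 = 229 non-lime candies altogether.
After those, each further candy must be lime, so 229 + 9 = 238 draws guarantee 9 lime candies.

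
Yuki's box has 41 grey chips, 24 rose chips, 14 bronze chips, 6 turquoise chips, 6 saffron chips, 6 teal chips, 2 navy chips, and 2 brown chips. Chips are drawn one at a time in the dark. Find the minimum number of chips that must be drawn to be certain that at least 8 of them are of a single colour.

An adversary could hand out at most 7 chips per colour (5 colours run out sooner): 7 + 7 + 7 + 6 + 6 + 6 + 2 + 2 = 43 chips and still no colour has 8.
One more chip lands in a colour already at 7, so 44 draws are enough and 43 are not.

44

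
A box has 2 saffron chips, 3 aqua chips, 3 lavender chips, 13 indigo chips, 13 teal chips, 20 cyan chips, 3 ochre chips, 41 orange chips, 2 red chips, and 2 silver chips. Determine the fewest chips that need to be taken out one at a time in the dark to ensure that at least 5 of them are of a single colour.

32

The 10 colours are the holes; the chips drawn are the pigeons.
To avoid 5 of any one colour, the worst case takes at most 4 of each colour, or every chip of a colour that has fewer than 4.
That gives 2 + 3 + 3 + 4 + 4 + 4 + 3 + 4 + 2 + 2 = 31 chips with no colour reaching 5.
The next chip forces some colour to 5, so 31 + 1 = 32.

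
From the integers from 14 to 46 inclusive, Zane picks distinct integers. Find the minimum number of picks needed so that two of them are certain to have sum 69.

22

Group the elements by complementary pair {x, 69−x}: {23,46}, {24,45}, {25,44}, …, giving 12 two-element pairs and 9 integers whose partner 69−x falls outside [14,46].
Pigeonhole: treating each of those 21 groups as a pigeonhole, one can pick one integer per group — 21 integers — with no two summing to 69.
The 22nd integer lands in an occupied pair, forcing a sum of 69.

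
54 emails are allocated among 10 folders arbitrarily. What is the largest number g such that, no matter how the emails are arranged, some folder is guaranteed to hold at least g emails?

6

The 10 folders are the holes and the 54 emails are the pigeons.
If every folder held at most 5 emails, the total would be at most 10 × 5 = 50, which is less than 54.
So some folder holds at least ⌈54/10⌉ = 6 emails.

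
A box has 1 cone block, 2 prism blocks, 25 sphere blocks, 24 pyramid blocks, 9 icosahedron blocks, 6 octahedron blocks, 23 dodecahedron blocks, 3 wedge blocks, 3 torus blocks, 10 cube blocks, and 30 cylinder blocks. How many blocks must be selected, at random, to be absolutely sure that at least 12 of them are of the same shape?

By the pigeonhole principle, put each drawn block into a box by shape. The largest draw with every box below 12 takes min(count, 11) from each shape; shapes with fewer than 11 contribute all they have.
Σ min(cᵢ, 11) = 1 + 2 + 11 + 11 + 9 + 6 + 11 + 3 + 3 + 10 + 11 = 78.
Draw number 78 + 1 = 79 must push one box to 12.

79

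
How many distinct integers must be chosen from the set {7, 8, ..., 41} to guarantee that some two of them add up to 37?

24

A set avoiding the sum 37 can contain at most one of each pair {x, 37−x}, plus the 11 elements whose complement lies outside the range.
The integers 19, …, 41 (23 of them) are such a set: any two sum to at least 19+20 = 39 > 37.
By the pigeonhole principle, any 24th integer completes one of the 12 pairs, so 24 choices force a sum of 37.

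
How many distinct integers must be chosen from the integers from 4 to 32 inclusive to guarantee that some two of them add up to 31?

18

A set avoiding the sum 31 can contain at most one of each pair {x, 31−x}, plus the 5 elements whose complement lies outside the range.
The integers 16, …, 32 (17 of them) are such a set: any two sum to at least 16+17 = 33 > 31.
Any 18th integer completes one of the 12 pairs, so 18 choices force a sum of 31.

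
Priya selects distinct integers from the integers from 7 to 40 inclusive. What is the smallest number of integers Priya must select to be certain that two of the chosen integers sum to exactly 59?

24

Two chosen integers sum to 59 exactly when both halves of some pair {x, 59−x} with 19 ≤ x ≤ 59−x ≤ 40 are chosen — 11 such pairs.
The remaining 12 elements (those with no distinct partner in range) can never complete a 59-sum, so the worst case takes all of them and one from each pair: 12 + 11 = 23.
By the pigeonhole principle, the 24th integer has to be the second member of some pair, so 23 + 1 = 24.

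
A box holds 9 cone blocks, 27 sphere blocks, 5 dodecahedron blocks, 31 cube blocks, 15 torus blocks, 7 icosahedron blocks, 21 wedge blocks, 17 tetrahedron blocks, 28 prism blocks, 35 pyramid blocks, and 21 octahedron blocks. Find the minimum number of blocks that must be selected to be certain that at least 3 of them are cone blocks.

210

In the worst case for collecting cone blocks, every non-cone block comes out first.
There are 27 + 5 + 31 + 15 + 7 + 21 + 17 + 28 + 35 + 21 = 207 non-cone blocks altogether.
After those, each further block must be cone, so 207 + 3 = 210 draws guarantee 3 cone blocks.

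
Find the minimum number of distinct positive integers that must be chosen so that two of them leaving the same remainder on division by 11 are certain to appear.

The 11 residue classes mod 11 are the pigeonholes.
With 11 integers one could put 1 in each residue class and have no class reach 2.
The 12th integer pushes some class to 2, so 11·1 + 1 = 12.

12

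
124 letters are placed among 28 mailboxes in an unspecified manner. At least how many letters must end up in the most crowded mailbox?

By the pigeonhole principle, the 28 mailboxes are the holes and the 124 letters are the pigeons.
If every mailbox held at most 4 letters, the total would be at most 28 × 4 = 112, which is less than 124.
So some mailbox holds at least ⌈124/28⌉ = 5 letters.

5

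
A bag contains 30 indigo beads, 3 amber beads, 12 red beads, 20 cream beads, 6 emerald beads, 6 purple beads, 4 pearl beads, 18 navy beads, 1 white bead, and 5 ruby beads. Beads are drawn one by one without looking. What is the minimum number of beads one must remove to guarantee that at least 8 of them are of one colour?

By pigeonhole, put each drawn bead into a box by colour. The largest draw with every box below 8 takes min(count, 7) from each colour; colours with fewer than 7 contribute all they have.
Σ min(cᵢ, 7) = 7 + 3 + 7 + 7 + 6 + 6 + 4 + 7 + 1 + 5 = 53.
Draw number 53 + 1 = 54 must push one box to 8.

54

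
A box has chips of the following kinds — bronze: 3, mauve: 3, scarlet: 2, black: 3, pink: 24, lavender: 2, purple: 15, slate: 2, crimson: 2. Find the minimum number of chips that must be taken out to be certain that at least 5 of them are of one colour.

26

Put each drawn chip into a box by colour. The largest draw with every box below 5 takes min(count, 4) from each colour; colours with fewer than 4 contribute all they have.
Σ min(cᵢ, 4) = 3 + 3 + 2 + 3 + 4 + 2 + 4 + 2 + 2 = 25.
Draw number 25 + 1 = 26 must push one box to 5.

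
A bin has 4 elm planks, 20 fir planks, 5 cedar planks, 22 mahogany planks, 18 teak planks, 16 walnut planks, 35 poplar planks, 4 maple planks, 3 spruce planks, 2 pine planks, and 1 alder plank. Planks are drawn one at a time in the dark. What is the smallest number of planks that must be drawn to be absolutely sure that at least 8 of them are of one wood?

An adversary could hand out at most 7 planks per wood (6 woods run out sooner): 4 + 7 + 5 + 7 + 7 + 7 + 7 + 4 + 3 + 2 + 1 = 54 planks and still no wood has 8.
By pigeonhole, one more plank lands in a wood already at 7, so 55 draws are enough and 54 are not.

55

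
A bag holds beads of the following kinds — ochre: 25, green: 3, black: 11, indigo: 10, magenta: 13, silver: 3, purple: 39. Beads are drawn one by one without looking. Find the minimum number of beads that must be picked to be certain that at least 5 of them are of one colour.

By the pigeonhole principle, the 7 colours are the holes; the beads drawn are the pigeons.
To avoid 5 of any one colour, the worst case takes at most 4 of each colour, or every bead of a colour that has fewer than 4.
That gives 4 + 3 + 4 + 4 + 4 + 3 + 4 = 26 beads with no colour reaching 5.
The next bead forces some colour to 5, so 26 + 1 = 27.

27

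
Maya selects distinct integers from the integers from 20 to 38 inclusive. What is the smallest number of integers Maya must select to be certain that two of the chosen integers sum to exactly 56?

Two chosen integers sum to 56 exactly when both halves of some pair {x, 56−x} with 20 ≤ x ≤ 56−x ≤ 36 are chosen — 8 such pairs.
The remaining 3 elements (those with no distinct partner in range) can never complete a 56-sum, so the worst case takes all of them and one from each pair: 3 + 8 = 11.
The 12th integer has to be the second member of some pair, so 11 + 1 = 12.

12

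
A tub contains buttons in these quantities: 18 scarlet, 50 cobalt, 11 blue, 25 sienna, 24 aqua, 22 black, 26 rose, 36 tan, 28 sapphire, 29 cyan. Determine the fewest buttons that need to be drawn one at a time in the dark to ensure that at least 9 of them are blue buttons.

267

In the worst case for collecting blue buttons, every non-blue button comes out first.
There are 18 + 50 + 25 + 24 + 22 + 26 + 36 + 28 + 29 = 258 non-blue buttons altogether.
After those, each further button must be blue, so 258 + 9 = 267 draws guarantee 9 blue buttons.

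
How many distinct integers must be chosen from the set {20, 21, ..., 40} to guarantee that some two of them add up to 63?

13

A set avoiding the sum 63 can contain at most one of each pair {x, 63−x}, plus the 3 elements whose complement lies outside the range.
The integers 20, …, 31 (12 of them) are such a set: any two sum to at least 20+21 = 41 and at most 30+31 = 61 < 63.
By pigeonhole, any 13th integer completes one of the 9 pairs, so 13 choices force a sum of 63.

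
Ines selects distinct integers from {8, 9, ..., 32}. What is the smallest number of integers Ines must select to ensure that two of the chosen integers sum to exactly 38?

15

Group the elements by complementary pair {x, 38−x}: {8,30}, {9,29}, {10,28}, …, giving 11 two-element pairs; the single value 19 (it cannot pair with itself since the integers are distinct); and 2 integers whose partner 38−x falls outside [8,32].
By pigeonhole, treating each of those 14 groups as a pigeonhole, one can pick one integer per group — 14 integers — with no two summing to 38.
The 15th integer lands in an occupied pair, forcing a sum of 38.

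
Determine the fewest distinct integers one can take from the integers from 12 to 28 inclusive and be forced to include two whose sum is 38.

11

Group the elements by complementary pair {x, 38−x}: {12,26}, {13,25}, {14,24}, …, giving 7 two-element pairs, the single value 19 (it cannot pair with itself since the integers are distinct), and 2 integers whose partner 38−x falls outside [12,28].
By the pigeonhole principle, treating each of those 10 groups as a pigeonhole, one can pick one integer per group — 10 integers — with no two summing to 38.
The 11th integer lands in an occupied pair, forcing a sum of 38.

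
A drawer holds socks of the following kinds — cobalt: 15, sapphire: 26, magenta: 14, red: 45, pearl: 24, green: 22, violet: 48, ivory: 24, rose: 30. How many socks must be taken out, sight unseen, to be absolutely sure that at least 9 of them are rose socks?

227

In the worst case for collecting rose socks, every non-rose sock comes out first.
There are 15 + 26 + 14 + 45 + 24 + 22 + 48 + 24 = 218 non-rose socks altogether.
After those, each further sock must be rose, so 218 + 9 = 227 draws guarantee 9 rose socks.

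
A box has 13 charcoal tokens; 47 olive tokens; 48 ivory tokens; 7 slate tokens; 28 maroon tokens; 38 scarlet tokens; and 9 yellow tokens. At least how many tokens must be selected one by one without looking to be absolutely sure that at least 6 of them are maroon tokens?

168

In the worst case for collecting maroon tokens, every non-maroon token comes out first.
There are 13 + 47 + 48 + 7 + 38 + 9 = 162 non-maroon tokens altogether.
After those, each further token must be maroon, so 162 + 6 = 168 draws guarantee 6 maroon tokens.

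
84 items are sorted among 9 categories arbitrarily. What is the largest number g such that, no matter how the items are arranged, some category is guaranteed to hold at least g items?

The 9 categories are the holes and the 84 items are the pigeons.
If every category held at most 9 items, the total would be at most 9 × 9 = 81, which is less than 84.
So some category holds at least ⌈84/9⌉ = 10 items.

10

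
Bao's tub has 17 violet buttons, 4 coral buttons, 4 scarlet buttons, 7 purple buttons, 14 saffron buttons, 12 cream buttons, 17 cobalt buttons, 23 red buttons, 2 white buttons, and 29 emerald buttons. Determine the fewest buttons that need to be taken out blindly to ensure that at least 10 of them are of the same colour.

Pigeonhole: put each drawn button into a box by colour. The largest draw with every box below 10 takes min(count, 9) from each colour; colours with fewer than 9 contribute all they have.
Σ min(cᵢ, 9) = 9 + 4 + 4 + 7 + 9 + 9 + 9 + 9 + 2 + 9 = 71.
Draw number 71 + 1 = 72 must push one box to 10.

72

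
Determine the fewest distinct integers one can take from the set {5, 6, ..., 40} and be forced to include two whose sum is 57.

25

Group the elements by complementary pair {x, 57−x}: {17,40}, {18,39}, {19,38}, …, giving 12 two-element pairs and 12 integers whose partner 57−x falls outside [5,40].
Treating each of those 24 groups as a pigeonhole, one can pick one integer per group — 24 integers — with no two summing to 57.
The 25th integer lands in an occupied pair, forcing a sum of 57.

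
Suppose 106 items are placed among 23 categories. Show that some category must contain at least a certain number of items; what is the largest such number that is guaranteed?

5

The 23 categories are the holes and the 106 items are the pigeons.
If every category held at most 4 items, the total would be at most 23 × 4 = 92, which is less than 106.
So some category holds at least ⌈106/23⌉ = 5 items.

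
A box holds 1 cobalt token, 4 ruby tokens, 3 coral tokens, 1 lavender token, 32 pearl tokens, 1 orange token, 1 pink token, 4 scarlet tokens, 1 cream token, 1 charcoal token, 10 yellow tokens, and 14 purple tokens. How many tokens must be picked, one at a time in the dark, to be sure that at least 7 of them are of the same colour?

36

By the pigeonhole principle, put each drawn token into a box by colour. The largest draw with every box below 7 takes min(count, 6) from each colour; colours with fewer than 6 contribute all they have.
Σ min(cᵢ, 6) = 1 + 4 + 3 + 1 + 6 + 1 + 1 + 4 + 1 + 1 + 6 + 6 = 35.
Draw number 35 + 1 = 36 must push one box to 7.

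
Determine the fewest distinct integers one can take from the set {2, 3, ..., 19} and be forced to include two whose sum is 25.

12

A set avoiding the sum 25 can contain at most one of each pair {x, 25−x}, plus the 4 elements whose complement lies outside the range.
The integers 2, …, 12 (11 of them) are such a set: any two sum to at least 2+3 = 5 and at most 11+12 = 23 < 25.
Pigeonhole: any 12th integer completes one of the 7 pairs, so 12 choices force a sum of 25.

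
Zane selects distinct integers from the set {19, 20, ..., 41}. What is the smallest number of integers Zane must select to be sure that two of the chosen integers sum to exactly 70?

18

Group the elements by complementary pair {x, 70−x}: {29,41}, {30,40}, {31,39}, …, giving 6 two-element pairs, the single value 35 (it cannot pair with itself since the integers are distinct), and 10 integers whose partner 70−x falls outside [19,41].
Pigeonhole: treating each of those 17 groups as a pigeonhole, one can pick one integer per group — 17 integers — with no two summing to 70.
The 18th integer lands in an occupied pair, forcing a sum of 70.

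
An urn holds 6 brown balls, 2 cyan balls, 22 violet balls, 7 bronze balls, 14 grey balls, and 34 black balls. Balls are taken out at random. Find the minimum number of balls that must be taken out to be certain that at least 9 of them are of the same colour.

Put each drawn ball into a box by colour. The largest draw with every box below 9 takes min(count, 8) from each colour; colours with fewer than 8 contribute all they have.
Σ min(cᵢ, 8) = 6 + 2 + 8 + 7 + 8 + 8 = 39.
Draw number 39 + 1 = 40 must push one box to 9.

40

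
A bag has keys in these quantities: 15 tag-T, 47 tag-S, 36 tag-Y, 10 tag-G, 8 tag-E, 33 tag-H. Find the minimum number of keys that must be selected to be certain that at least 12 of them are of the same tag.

63

By pigeonhole, the 6 tags are the holes; the keys drawn are the pigeons.
To avoid 12 of any one tag, the worst case takes at most 11 of each tag, or every key of a tag that has fewer than 11.
That gives 11 + 11 + 11 + 10 + 8 + 11 = 62 keys with no tag reaching 12.
The next key forces some tag to 12, so 62 + 1 = 63.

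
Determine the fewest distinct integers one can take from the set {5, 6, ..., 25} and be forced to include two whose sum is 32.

13

A set avoiding the sum 32 can contain at most one of each pair {x, 32−x}, plus the 3 elements whose complement lies outside the range or equal to its own complement.
The integers 5, …, 16 (12 of them) are such a set: any two sum to at least 5+6 = 11 and at most 15+16 = 31 < 32.
Any 13th integer completes one of the 9 pairs, so 13 choices force a sum of 32.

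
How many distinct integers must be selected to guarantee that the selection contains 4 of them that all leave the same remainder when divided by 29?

The 29 residue classes mod 29 are the pigeonholes.
With 87 integers one could put 3 in each residue class and have no class reach 4.
The 88th integer pushes some class to 4, so 29·3 + 1 = 88.

88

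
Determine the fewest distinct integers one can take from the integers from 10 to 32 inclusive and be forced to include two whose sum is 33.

17

Two chosen integers sum to 33 exactly when both halves of some pair {x, 33−x} with 10 ≤ x ≤ 33−x ≤ 23 are chosen — 7 such pairs.
The remaining 9 elements (those with no distinct partner in range) can never complete a 33-sum, so the worst case takes all of them and one from each pair: 9 + 7 = 16.
By pigeonhole, the 17th integer has to be the second member of some pair, so 16 + 1 = 17.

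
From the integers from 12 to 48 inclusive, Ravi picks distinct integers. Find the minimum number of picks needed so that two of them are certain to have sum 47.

26

A set avoiding the sum 47 can contain at most one of each pair {x, 47−x}, plus the 13 elements whose complement lies outside the range.
The integers 24, …, 48 (25 of them) are such a set: any two sum to at least 24+25 = 49 > 47.
Pigeonhole: any 26th integer completes one of the 12 pairs, so 26 choices force a sum of 47.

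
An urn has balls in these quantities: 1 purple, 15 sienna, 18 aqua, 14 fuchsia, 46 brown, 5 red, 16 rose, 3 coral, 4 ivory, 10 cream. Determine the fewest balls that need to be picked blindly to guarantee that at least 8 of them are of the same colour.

56

The 10 colours are the holes; the balls drawn are the pigeons.
To avoid 8 of any one colour, the worst case takes at most 7 of each colour, or every ball of a colour that has fewer than 7.
That gives 1 + 7 + 7 + 7 + 7 + 5 + 7 + 3 + 4 + 7 = 55 balls with no colour reaching 8.
The next ball forces some colour to 8, so 55 + 1 = 56.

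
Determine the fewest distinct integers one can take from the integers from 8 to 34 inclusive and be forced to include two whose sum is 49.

18

Group the elements by complementary pair {x, 49−x}: {15,34}, {16,33}, {17,32}, …, giving 10 two-element pairs and 7 integers whose partner 49−x falls outside [8,34].
Pigeonhole: treating each of those 17 groups as a pigeonhole, one can pick one integer per group — 17 integers — with no two summing to 49.
The 18th integer lands in an occupied pair, forcing a sum of 49.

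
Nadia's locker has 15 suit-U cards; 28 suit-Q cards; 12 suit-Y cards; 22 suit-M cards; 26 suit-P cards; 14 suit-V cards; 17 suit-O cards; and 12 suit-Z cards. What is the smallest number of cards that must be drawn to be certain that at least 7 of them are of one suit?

49

By pigeonhole, the 8 suits are the holes; the cards drawn are the pigeons.
To avoid 7 of any one suit, the worst case takes at most 6 of each suit.
That gives 6 + 6 + 6 + 6 + 6 + 6 + 6 + 6 = 48 cards with no suit reaching 7.
The next card forces some suit to 7, so 48 + 1 = 49.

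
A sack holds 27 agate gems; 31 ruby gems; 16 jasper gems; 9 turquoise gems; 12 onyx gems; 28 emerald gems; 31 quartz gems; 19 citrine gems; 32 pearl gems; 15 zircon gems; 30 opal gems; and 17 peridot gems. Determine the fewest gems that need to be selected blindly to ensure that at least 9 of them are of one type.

97

Put each drawn gem into a box by type. The largest draw with every box below 9 takes min(count, 8) from each type.
Σ min(cᵢ, 8) = 8 + 8 + 8 + 8 + 8 + 8 + 8 + 8 + 8 + 8 + 8 + 8 = 96.
Draw number 96 + 1 = 97 must push one box to 9.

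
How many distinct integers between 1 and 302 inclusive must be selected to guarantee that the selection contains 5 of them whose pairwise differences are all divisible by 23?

Integers whose pairwise differences are multiples of 23 are exactly those sharing a remainder mod 23. By pigeonhole, the 23 residue classes mod 23 are the pigeonholes.
With 92 integers one could put 4 in each residue class and have no class reach 5.
The 93rd integer pushes some class to 5, so 23·4 + 1 = 93.

93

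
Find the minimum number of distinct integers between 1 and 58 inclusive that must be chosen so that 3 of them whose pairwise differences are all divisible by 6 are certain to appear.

Integers whose pairwise differences are multiples of 6 are exactly those sharing a remainder mod 6. The 6 residue classes mod 6 are the pigeonholes.
With 12 integers one could put 2 in each residue class and have no class reach 3.
The 13th integer pushes some class to 3, so 6·2 + 1 = 13.

13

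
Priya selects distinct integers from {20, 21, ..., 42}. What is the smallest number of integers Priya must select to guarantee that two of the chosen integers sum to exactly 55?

16

Group the elements by complementary pair {x, 55−x}: {20,35}, {21,34}, {22,33}, …, giving 8 two-element pairs and 7 integers whose partner 55−x falls outside [20,42].
Treating each of those 15 groups as a pigeonhole, one can pick one integer per group — 15 integers — with no two summing to 55.
The 16th integer lands in an occupied pair, forcing a sum of 55.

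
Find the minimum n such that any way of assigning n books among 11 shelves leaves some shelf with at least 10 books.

100

With 99 books one could put exactly 9 in each of the 11 shelves, and no shelf would reach 10.
By pigeonhole, one more book must land in a shelf that already has 9, giving it 10.
So 11 × 9 + 1 = 100 books are required.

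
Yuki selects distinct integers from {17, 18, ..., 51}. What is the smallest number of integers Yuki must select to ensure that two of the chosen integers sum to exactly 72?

21

Group the elements by complementary pair {x, 72−x}: {21,51}, {22,50}, {23,49}, …, giving 15 two-element pairs, the single value 36 (it cannot pair with itself since the integers are distinct), and 4 integers whose partner 72−x falls outside [17,51].
By pigeonhole, treating each of those 20 groups as a pigeonhole, one can pick one integer per group — 20 integers — with no two summing to 72.
The 21st integer lands in an occupied pair, forcing a sum of 72.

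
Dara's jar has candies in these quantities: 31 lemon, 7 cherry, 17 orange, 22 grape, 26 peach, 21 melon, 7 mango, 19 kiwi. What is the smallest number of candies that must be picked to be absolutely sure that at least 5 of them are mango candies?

148

In the worst case for collecting mango candies, every non-mango candy comes out first.
There are 31 + 7 + 17 + 22 + 26 + 21 + 19 = 143 non-mango candies altogether.
After those, each further candy must be mango, so 143 + 5 = 148 draws guarantee 5 mango candies.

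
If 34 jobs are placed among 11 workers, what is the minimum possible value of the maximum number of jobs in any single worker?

By the pigeonhole principle, the 11 workers are the holes and the 34 jobs are the pigeons.
If every worker held at most 3 jobs, the total would be at most 11 × 3 = 33, which is less than 34.
So some worker holds at least ⌈34/11⌉ = 4 jobs.

4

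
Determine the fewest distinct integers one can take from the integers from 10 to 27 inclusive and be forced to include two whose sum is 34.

A set avoiding the sum 34 can contain at most one of each pair {x, 34−x}, plus the 4 elements whose complement lies outside the range or equal to its own complement.
The integers 17, …, 27 (11 of them) are such a set: any two sum to at least 17+18 = 35 > 34.
Any 12th integer completes one of the 7 pairs, so 12 choices force a sum of 34.

12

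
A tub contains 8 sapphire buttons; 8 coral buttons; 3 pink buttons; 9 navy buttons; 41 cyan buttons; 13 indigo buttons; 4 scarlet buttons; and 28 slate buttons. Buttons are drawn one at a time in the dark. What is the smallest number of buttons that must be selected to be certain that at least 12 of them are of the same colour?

66

Put each drawn button into a box by colour. The largest draw with every box below 12 takes min(count, 11) from each colour; colours with fewer than 11 contribute all they have.
Σ min(cᵢ, 11) = 8 + 8 + 3 + 9 + 11 + 11 + 4 + 11 = 65.
Draw number 65 + 1 = 66 must push one box to 12.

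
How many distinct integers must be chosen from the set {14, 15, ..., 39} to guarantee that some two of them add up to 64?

20

Two chosen integers sum to 64 exactly when both halves of some pair {x, 64−x} with 25 ≤ x ≤ 64−x ≤ 39 are chosen — 7 such pairs.
The remaining 12 elements (those with no distinct partner in range) can never complete a 64-sum, so the worst case takes all of them and one from each pair: 12 + 7 = 19.
The 20th integer has to be the second member of some pair, so 19 + 1 = 20.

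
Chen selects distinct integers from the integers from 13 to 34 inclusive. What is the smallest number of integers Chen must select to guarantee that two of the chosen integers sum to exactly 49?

13

A set avoiding the sum 49 can contain at most one of each pair {x, 49−x}, plus the 2 elements whose complement lies outside the range.
The integers 13, …, 24 (12 of them) are such a set: any two sum to at least 13+14 = 27 and at most 23+24 = 47 < 49.
Any 13th integer completes one of the 10 pairs, so 13 choices force a sum of 49.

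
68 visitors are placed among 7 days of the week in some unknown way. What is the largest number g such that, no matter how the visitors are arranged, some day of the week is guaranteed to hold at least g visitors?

10

By pigeonhole, the 7 days of the week are the holes and the 68 visitors are the pigeons.
If every day of the week held at most 9 visitors, the total would be at most 7 × 9 = 63, which is less than 68.
So some day of the week holds at least ⌈68/7⌉ = 10 visitors.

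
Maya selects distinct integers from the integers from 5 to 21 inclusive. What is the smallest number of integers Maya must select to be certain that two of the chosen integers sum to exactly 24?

Group the elements by complementary pair {x, 24−x}: {5,19}, {6,18}, {7,17}, …, giving 7 two-element pairs, the single value 12 (it cannot pair with itself since the integers are distinct), and 2 integers whose partner 24−x falls outside [5,21].
Pigeonhole: treating each of those 10 groups as a pigeonhole, one can pick one integer per group — 10 integers — with no two summing to 24.
The 11th integer lands in an occupied pair, forcing a sum of 24.

11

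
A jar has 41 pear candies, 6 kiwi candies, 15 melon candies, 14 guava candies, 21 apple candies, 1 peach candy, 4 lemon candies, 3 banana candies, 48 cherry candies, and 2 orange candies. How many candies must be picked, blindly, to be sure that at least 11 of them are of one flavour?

Pigeonhole: put each drawn candy into a box by flavour. The largest draw with every box below 11 takes min(count, 10) from each flavour; flavours with fewer than 10 contribute all they have.
Σ min(cᵢ, 10) = 10 + 6 + 10 + 10 + 10 + 1 + 4 + 3 + 10 + 2 = 66.
Draw number 66 + 1 = 67 must push one box to 11.

67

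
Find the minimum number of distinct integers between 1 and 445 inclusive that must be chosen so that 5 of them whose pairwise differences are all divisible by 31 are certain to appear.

125

Integers whose pairwise differences are multiples of 31 are exactly those sharing a remainder mod 31. By pigeonhole, the 31 residue classes mod 31 are the pigeonholes.
With 124 integers one could put 4 in each residue class and have no class reach 5.
The 125th integer pushes some class to 5, so 31·4 + 1 = 125.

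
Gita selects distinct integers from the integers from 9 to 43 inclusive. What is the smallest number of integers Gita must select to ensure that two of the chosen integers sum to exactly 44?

23

Two chosen integers sum to 44 exactly when both halves of some pair {x, 44−x} with 9 ≤ x ≤ 44−x ≤ 35 are chosen — 13 such pairs.
The remaining 9 elements (those with no distinct partner in range) can never complete a 44-sum, so the worst case takes all of them and one from each pair: 9 + 13 = 22.
The 23rd integer has to be the second member of some pair, so 22 + 1 = 23.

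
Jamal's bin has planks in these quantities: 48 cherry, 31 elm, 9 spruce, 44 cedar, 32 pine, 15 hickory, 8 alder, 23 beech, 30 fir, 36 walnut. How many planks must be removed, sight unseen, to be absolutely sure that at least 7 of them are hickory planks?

268

In the worst case for collecting hickory planks, every non-hickory plank comes out first.
There are 48 + 31 + 9 + 44 + 32 + 8 + 23 + 30 + 36 = 261 non-hickory planks altogether.
After those, each further plank must be hickory, so 261 + 7 = 268 draws guarantee 7 hickory planks.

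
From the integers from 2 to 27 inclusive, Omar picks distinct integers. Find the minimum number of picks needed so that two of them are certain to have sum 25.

A set avoiding the sum 25 can contain at most one of each pair {x, 25−x}, plus the 4 elements whose complement lies outside the range.
The integers 13, …, 27 (15 of them) are such a set: any two sum to at least 13+14 = 27 > 25.
By the pigeonhole principle, any 16th integer completes one of the 11 pairs, so 16 choices force a sum of 25.

16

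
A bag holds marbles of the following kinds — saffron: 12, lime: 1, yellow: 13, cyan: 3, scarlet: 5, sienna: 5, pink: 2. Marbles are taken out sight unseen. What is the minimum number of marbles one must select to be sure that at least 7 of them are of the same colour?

An adversary could hand out at most 6 marbles per colour (5 colours run out sooner): 6 + 1 + 6 + 3 + 5 + 5 + 2 = 28 marbles and still no colour has 7.
One more marble lands in a colour already at 6, so 29 draws are enough and 28 are not.

29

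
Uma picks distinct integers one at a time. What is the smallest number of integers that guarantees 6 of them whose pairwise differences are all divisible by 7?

Integers whose pairwise differences are multiples of 7 are exactly those sharing a remainder mod 7. By the pigeonhole principle, the 7 residue classes mod 7 are the pigeonholes.
With 35 integers one could put 5 in each residue class and have no class reach 6.
The 36th integer pushes some class to 6, so 7·5 + 1 = 36.

36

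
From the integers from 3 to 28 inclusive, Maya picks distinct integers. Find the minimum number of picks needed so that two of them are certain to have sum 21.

19

Group the elements by complementary pair {x, 21−x}: {3,18}, {4,17}, {5,16}, …, giving 8 two-element pairs and 10 integers whose partner 21−x falls outside [3,28].
By the pigeonhole principle, treating each of those 18 groups as a pigeonhole, one can pick one integer per group — 18 integers — with no two summing to 21.
The 19th integer lands in an occupied pair, forcing a sum of 21.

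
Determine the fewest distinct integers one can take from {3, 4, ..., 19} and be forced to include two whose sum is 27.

12

Group the elements by complementary pair {x, 27−x}: {8,19}, {9,18}, {10,17}, …, giving 6 two-element pairs and 5 integers whose partner 27−x falls outside [3,19].
Treating each of those 11 groups as a pigeonhole, one can pick one integer per group — 11 integers — with no two summing to 27.
The 12th integer lands in an occupied pair, forcing a sum of 27.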